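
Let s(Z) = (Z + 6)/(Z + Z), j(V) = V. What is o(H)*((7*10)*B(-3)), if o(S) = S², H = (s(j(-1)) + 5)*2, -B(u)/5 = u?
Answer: 26250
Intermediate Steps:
s(Z) = (6 + Z)/(2*Z) (s(Z) = (6 + Z)/((2*Z)) = (6 + Z)*(1/(2*Z)) = (6 + Z)/(2*Z))
B(u) = -5*u
H = 5 (H = ((½)*(6 - 1)/(-1) + 5)*2 = ((½)*(-1)*5 + 5)*2 = (-5/2 + 5)*2 = (5/2)*2 = 5)
o(H)*((7*10)*B(-3)) = 5²*((7*10)*(-5*(-3))) = 25*(70*15) = 25*1050 = 26250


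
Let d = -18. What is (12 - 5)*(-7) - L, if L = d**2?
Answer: -373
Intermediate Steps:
L = 324 (L = (-18)**2 = 324)
(12 - 5)*(-7) - L = (12 - 5)*(-7) - 1*324 = 7*(-7) - 324 = -49 - 324 = -373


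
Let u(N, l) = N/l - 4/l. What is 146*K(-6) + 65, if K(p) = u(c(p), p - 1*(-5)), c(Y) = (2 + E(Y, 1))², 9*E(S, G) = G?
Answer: -137/81 ≈ -1.6914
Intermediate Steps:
E(S, G) = G/9
c(Y) = 361/81 (c(Y) = (2 + (⅑)*1)² = (2 + ⅑)² = (19/9)² = 361/81)
u(N, l) = -4/l + N/l
K(p) = 37/(81*(5 + p)) (K(p) = (-4 + 361/81)/(p - 1*(-5)) = (37/81)/(p + 5) = (37/81)/(5 + p) = 37/(81*(5 + p)))
146*K(-6) + 65 = 146*(37/(81*(5 - 6))) + 65 = 146*((37/81)/(-1)) + 65 = 146*((37/81)*(-1)) + 65 = 146*(-37/81) + 65 = -5402/81 + 65 = -137/81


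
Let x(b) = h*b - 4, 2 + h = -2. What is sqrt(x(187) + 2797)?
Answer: sqrt(2045) ≈ 45.222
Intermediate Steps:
h = -4 (h = -2 - 2 = -4)
x(b) = -4 - 4*b (x(b) = -4*b - 4 = -4 - 4*b)
sqrt(x(187) + 2797) = sqrt((-4 - 4*187) + 2797) = sqrt((-4 - 748) + 2797) = sqrt(-752 + 2797) = sqrt(2045)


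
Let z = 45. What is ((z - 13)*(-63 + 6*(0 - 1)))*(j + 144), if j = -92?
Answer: -114816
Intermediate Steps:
((z - 13)*(-63 + 6*(0 - 1)))*(j + 144) = ((45 - 13)*(-63 + 6*(0 - 1)))*(-92 + 144) = (32*(-63 + 6*(-1)))*52 = (32*(-63 - 6))*52 = (32*(-69))*52 = -2208*52 = -114816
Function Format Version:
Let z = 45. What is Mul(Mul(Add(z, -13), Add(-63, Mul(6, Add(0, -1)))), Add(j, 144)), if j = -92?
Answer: -114816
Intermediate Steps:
Mul(Mul(Add(z, -13), Add(-63, Mul(6, Add(0, -1)))), Add(j, 144)) = Mul(Mul(Add(45, -13), Add(-63, Mul(6, Add(0, -1)))), Add(-92, 144)) = Mul(Mul(32, Add(-63, Mul(6, -1))), 52) = Mul(Mul(32, Add(-63, -6)), 52) = Mul(Mul(32, -69), 52) = Mul(-2208, 52) = -114816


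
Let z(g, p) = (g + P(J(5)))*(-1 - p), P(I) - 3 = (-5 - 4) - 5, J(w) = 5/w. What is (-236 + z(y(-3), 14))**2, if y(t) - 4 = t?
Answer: 7396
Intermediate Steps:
P(I) = -11 (P(I) = 3 + ((-5 - 4) - 5) = 3 + (-9 - 5) = 3 - 14 = -11)
y(t) = 4 + t
z(g, p) = (-1 - p)*(-11 + g) (z(g, p) = (g - 11)*(-1 - p) = (-11 + g)*(-1 - p) = (-1 - p)*(-11 + g))
(-236 + z(y(-3), 14))**2 = (-236 + (11 - (4 - 3) + 11*14 - 1*(4 - 3)*14))**2 = (-236 + (11 - 1*1 + 154 - 1*1*14))**2 = (-236 + (11 - 1 + 154 - 14))**2 = (-236 + 150)**2 = (-86)**2 = 7396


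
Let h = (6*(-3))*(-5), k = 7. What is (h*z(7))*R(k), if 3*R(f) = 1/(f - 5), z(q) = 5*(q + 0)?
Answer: 525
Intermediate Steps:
h = 90 (h = -18*(-5) = 90)
z(q) = 5*q
R(f) = 1/(3*(-5 + f)) (R(f) = 1/(3*(f - 5)) = 1/(3*(-5 + f)))
(h*z(7))*R(k) = (90*(5*7))*(1/(3*(-5 + 7))) = (90*35)*((⅓)/2) = 3150*((⅓)*(½)) = 3150*(⅙) = 525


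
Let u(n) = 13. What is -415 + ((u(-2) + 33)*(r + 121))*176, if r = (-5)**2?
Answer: 1181601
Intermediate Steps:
r = 25
-415 + ((u(-2) + 33)*(r + 121))*176 = -415 + ((13 + 33)*(25 + 121))*176 = -415 + (46*146)*176 = -415 + 6716*176 = -415 + 1182016 = 1181601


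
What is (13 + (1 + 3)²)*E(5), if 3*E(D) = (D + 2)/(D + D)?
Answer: 203/30 ≈ 6.7667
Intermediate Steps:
E(D) = (2 + D)/(6*D) (E(D) = ((D + 2)/(D + D))/3 = ((2 + D)/((2*D)))/3 = ((2 + D)*(1/(2*D)))/3 = ((2 + D)/(2*D))/3 = (2 + D)/(6*D))
(13 + (1 + 3)²)*E(5) = (13 + (1 + 3)²)*((⅙)*(2 + 5)/5) = (13 + 4²)*((⅙)*(⅕)*7) = (13 + 16)*(7/30) = 29*(7/30) = 203/30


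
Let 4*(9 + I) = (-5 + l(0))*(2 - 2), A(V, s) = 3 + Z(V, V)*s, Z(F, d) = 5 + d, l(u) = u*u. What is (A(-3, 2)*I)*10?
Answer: -630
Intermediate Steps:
l(u) = u**2
A(V, s) = 3 + s*(5 + V) (A(V, s) = 3 + (5 + V)*s = 3 + s*(5 + V))
I = -9 (I = -9 + ((-5 + 0**2)*(2 - 2))/4 = -9 + ((-5 + 0)*0)/4 = -9 + (-5*0)/4 = -9 + (1/4)*0 = -9 + 0 = -9)
(A(-3, 2)*I)*10 = ((3 + 2*(5 - 3))*(-9))*10 = ((3 + 2*2)*(-9))*10 = ((3 + 4)*(-9))*10 = (7*(-9))*10 = -63*10 = -630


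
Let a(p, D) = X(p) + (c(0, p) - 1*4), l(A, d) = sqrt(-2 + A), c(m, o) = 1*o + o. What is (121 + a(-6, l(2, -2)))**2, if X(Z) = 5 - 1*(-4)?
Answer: 12996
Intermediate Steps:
c(m, o) = 2*o (c(m, o) = o + o = 2*o)
X(Z) = 9 (X(Z) = 5 + 4 = 9)
a(p, D) = 5 + 2*p (a(p, D) = 9 + (2*p - 1*4) = 9 + (2*p - 4) = 9 + (-4 + 2*p) = 5 + 2*p)
(121 + a(-6, l(2, -2)))**2 = (121 + (5 + 2*(-6)))**2 = (121 + (5 - 12))**2 = (121 - 7)**2 = 114**2 = 12996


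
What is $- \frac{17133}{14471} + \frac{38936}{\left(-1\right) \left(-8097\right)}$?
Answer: $\frac{424716955}{117171687} \approx 3.6247$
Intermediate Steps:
$- \frac{17133}{14471} + \frac{38936}{\left(-1\right) \left(-8097\right)} = \left(-17133\right) \frac{1}{14471} + \frac{38936}{8097} = - \frac{17133}{14471} + 38936 \cdot \frac{1}{8097} = - \frac{17133}{14471} + \frac{38936}{8097} = \frac{424716955}{117171687}$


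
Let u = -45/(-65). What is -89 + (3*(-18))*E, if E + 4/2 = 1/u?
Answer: -59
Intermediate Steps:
u = 9/13 (u = -45*(-1/65) = 9/13 ≈ 0.69231)
E = -5/9 (E = -2 + 1/(9/13) = -2 + 13/9 = -5/9 ≈ -0.55556)
-89 + (3*(-18))*E = -89 + (3*(-18))*(-5/9) = -89 - 54*(-5/9) = -89 + 30 = -59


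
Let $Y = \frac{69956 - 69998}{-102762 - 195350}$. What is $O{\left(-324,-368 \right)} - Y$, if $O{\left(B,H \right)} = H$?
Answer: $- \frac{54852629}{149056} \approx -368.0$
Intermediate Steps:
$Y = \frac{21}{149056}$ ($Y = - \frac{42}{-298112} = \left(-42\right) \left(- \frac{1}{298112}\right) = \frac{21}{149056} \approx 0.00014089$)
$O{\left(-324,-368 \right)} - Y = -368 - \frac{21}{149056} = - \frac{54852629}{149056}$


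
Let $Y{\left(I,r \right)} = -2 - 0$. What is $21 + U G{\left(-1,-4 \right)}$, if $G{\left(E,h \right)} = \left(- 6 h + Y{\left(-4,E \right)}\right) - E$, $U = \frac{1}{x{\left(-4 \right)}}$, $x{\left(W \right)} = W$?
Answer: $\frac{61}{4} \approx 15.25$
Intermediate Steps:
$Y{\left(I,r \right)} = -2$ ($Y{\left(I,r \right)} = -2 + 0 = -2$)
$U = - \frac{1}{4}$ ($U = \frac{1}{-4} = - \frac{1}{4} \approx -0.25$)
$G{\left(E,h \right)} = -2 - E - 6 h$ ($G{\left(E,h \right)} = \left(- 6 h - 2\right) - E = \left(-2 - 6 h\right) - E = -2 - E - 6 h$)
$21 + U G{\left(-1,-4 \right)} = 21 - \frac{-2 - -1 - -24}{4} = 21 - \frac{-2 + 1 + 24}{4} = 21 - \frac{23}{4} = \frac{61}{4}$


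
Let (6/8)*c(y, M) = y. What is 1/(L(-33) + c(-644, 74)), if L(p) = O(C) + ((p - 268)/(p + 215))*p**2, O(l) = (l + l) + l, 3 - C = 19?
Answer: -78/211201 ≈ -0.00036932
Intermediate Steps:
C = -16 (C = 3 - 1*19 = 3 - 19 = -16)
c(y, M) = 4*y/3
O(l) = 3*l (O(l) = 2*l + l = 3*l)
L(p) = -48 + p**2*(-268 + p)/(215 + p) (L(p) = 3*(-16) + ((p - 268)/(p + 215))*p**2 = -48 + ((-268 + p)/(215 + p))*p**2 = -48 + p**2*(-268 + p)/(215 + p))
1/(L(-33) + c(-644, 74)) = 1/((-10320 + (-33)**3 - 268*(-33)**2 - 48*(-33))/(215 - 33) + (4/3)*(-644)) = 1/((-10320 - 35937 - 268*1089 + 1584)/182 - 2576/3) = 1/((-10320 - 35937 - 291852 + 1584)/182 - 2576/3) = 1/((1/182)*(-336525) - 2576/3) = 1/(-48075/26 - 2576/3) = 1/(-211201/78) = -78/211201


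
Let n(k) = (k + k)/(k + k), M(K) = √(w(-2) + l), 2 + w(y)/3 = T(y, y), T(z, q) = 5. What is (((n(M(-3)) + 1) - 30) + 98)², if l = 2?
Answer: 4900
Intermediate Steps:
w(y) = 9 (w(y) = -6 + 3*5 = -6 + 15 = 9)
M(K) = √11 (M(K) = √(9 + 2) = √11)
n(k) = 1 (n(k) = (2*k)/((2*k)) = (2*k)*(1/(2*k)) = 1)
(((n(M(-3)) + 1) - 30) + 98)² = (((1 + 1) - 30) + 98)² = ((2 - 30) + 98)² = (-28 + 98)² = 70² = 4900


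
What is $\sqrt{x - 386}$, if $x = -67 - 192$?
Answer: $i \sqrt{645} \approx 25.397 i$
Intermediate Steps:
$x = -259$ ($x = -67 - 192 = -259$)
$\sqrt{x - 386} = \sqrt{-259 - 386} = \sqrt{-645} = i \sqrt{645}$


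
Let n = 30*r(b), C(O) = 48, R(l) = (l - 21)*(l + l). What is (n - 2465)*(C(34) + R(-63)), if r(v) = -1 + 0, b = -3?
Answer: -26526840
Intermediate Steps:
r(v) = -1
R(l) = 2*l*(-21 + l) (R(l) = (-21 + l)*(2*l) = 2*l*(-21 + l))
n = -30 (n = 30*(-1) = -30)
(n - 2465)*(C(34) + R(-63)) = (-30 - 2465)*(48 + 2*(-63)*(-21 - 63)) = -2495*(48 + 2*(-63)*(-84)) = -2495*(48 + 10584) = -2495*10632 = -26526840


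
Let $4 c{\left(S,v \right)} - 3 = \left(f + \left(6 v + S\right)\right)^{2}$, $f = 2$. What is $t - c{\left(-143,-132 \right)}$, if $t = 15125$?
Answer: $-202498$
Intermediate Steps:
$c{\left(S,v \right)} = \frac{3}{4} + \frac{\left(2 + S + 6 v\right)^{2}}{4}$ ($c{\left(S,v \right)} = \frac{3}{4} + \frac{\left(2 + \left(6 v + S\right)\right)^{2}}{4} = \frac{3}{4} + \frac{\left(2 + \left(S + 6 v\right)\right)^{2}}{4} = \frac{3}{4} + \frac{\left(2 + S + 6 v\right)^{2}}{4}$)
$t - c{\left(-143,-132 \right)} = 15125 - \left(\frac{3}{4} + \frac{\left(2 - 143 + 6 \left(-132\right)\right)^{2}}{4}\right) = 15125 - \left(\frac{3}{4} + \frac{\left(2 - 143 - 792\right)^{2}}{4}\right) = 15125 - \left(\frac{3}{4} + \frac{\left(-933\right)^{2}}{4}\right) = 15125 - \left(\frac{3}{4} + \frac{1}{4} \cdot 870489\right) = 15125 - \left(\frac{3}{4} + \frac{870489}{4}\right) = 15125 - 217623 = -202498$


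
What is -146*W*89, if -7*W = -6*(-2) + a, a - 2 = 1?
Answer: 194910/7 ≈ 27844.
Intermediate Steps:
a = 3 (a = 2 + 1 = 3)
W = -15/7 (W = -(-6*(-2) + 3)/7 = -(12 + 3)/7 = -⅐*15 = -15/7 ≈ -2.1429)
-146*W*89 = -146*(-15/7)*89 = (2190/7)*89 = 194910/7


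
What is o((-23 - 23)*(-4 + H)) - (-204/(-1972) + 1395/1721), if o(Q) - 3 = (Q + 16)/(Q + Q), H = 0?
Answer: 6036739/2295814 ≈ 2.6295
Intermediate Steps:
o(Q) = 3 + (16 + Q)/(2*Q) (o(Q) = 3 + (Q + 16)/(Q + Q) = 3 + (16 + Q)/((2*Q)) = 3 + (16 + Q)*(1/(2*Q)) = 3 + (16 + Q)/(2*Q))
o((-23 - 23)*(-4 + H)) - (-204/(-1972) + 1395/1721) = (7/2 + 8/(((-23 - 23)*(-4 + 0)))) - (-204/(-1972) + 1395/1721) = (7/2 + 8/((-46*(-4)))) - (-204*(-1/1972) + 1395*(1/1721)) = (7/2 + 8/184) - (3/29 + 1395/1721) = (7/2 + 8*(1/184)) - 1*45618/49909 = (7/2 + 1/23) - 45618/49909 = 163/46 - 45618/49909 = 6036739/2295814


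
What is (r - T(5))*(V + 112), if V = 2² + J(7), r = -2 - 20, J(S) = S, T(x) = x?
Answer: -3321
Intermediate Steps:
r = -22
V = 11 (V = 2² + 7 = 4 + 7 = 11)
(r - T(5))*(V + 112) = (-22 - 1*5)*(11 + 112) = (-22 - 5)*123 = -27*123 = -3321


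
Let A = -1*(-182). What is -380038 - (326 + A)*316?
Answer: -540566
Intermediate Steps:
A = 182
-380038 - (326 + A)*316 = -380038 - (326 + 182)*316 = -380038 - 508*316 = -380038 - 1*160528 = -380038 - 160528 = -540566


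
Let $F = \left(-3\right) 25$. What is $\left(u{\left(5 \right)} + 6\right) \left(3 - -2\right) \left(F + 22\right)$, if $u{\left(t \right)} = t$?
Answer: $-2915$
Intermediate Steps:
$F = -75$
$\left(u{\left(5 \right)} + 6\right) \left(3 - -2\right) \left(F + 22\right) = \left(5 + 6\right) \left(3 - -2\right) \left(-75 + 22\right) = 11 \left(3 + 2\right) \left(-53\right) = 11 \cdot 5 \left(-53\right) = 55 \left(-53\right) = -2915$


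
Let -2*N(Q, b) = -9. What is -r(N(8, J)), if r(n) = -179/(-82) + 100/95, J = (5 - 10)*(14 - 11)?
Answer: -5041/1558 ≈ -3.2356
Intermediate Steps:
J = -15 (J = -5*3 = -15)
N(Q, b) = 9/2 (N(Q, b) = -½*(-9) = 9/2)
r(n) = 5041/1558 (r(n) = -179*(-1/82) + 100*(1/95) = 179/82 + 20/19 = 5041/1558)
-r(N(8, J)) = -1*5041/1558 = -5041/1558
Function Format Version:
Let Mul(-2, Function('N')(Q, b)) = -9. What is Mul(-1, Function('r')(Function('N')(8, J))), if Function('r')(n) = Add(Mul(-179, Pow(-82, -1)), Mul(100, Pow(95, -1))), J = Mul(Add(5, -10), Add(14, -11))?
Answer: Rational(-5041, 1558) ≈ -3.2356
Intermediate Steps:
J = -15 (J = Mul(-5, 3) = -15)
Function('N')(Q, b) = Rational(9, 2) (Function('N')(Q, b) = Mul(Rational(-1, 2), -9) = Rational(9, 2))
Function('r')(n) = Rational(5041, 1558) (Function('r')(n) = Add(Mul(-179, Rational(-1, 82)), Mul(100, Rational(1, 95))) = Add(Rational(179, 82), Rational(20, 19)) = Rational(5041, 1558))
Mul(-1, Function('r')(Function('N')(8, J))) = Mul(-1, Rational(5041, 1558)) = Rational(-5041, 1558)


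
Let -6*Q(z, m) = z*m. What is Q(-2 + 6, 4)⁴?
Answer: 4096/81 ≈ 50.568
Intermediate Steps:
Q(z, m) = -m*z/6 (Q(z, m) = -z*m/6 = -m*z/6)
Q(-2 + 6, 4)⁴ = (-⅙*4*(-2 + 6))⁴ = (-⅙*4*4)⁴ = (-8/3)⁴ = 4096/81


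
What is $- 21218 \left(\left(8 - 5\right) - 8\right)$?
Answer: $106090$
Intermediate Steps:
$- 21218 \left(\left(8 - 5\right) - 8\right) = - 21218 \left(3 - 8\right) = \left(-21218\right) \left(-5\right) = 106090$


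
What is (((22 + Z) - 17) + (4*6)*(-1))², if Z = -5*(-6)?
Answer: 121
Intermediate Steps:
Z = 30
(((22 + Z) - 17) + (4*6)*(-1))² = (((22 + 30) - 17) + (4*6)*(-1))² = ((52 - 17) + 24*(-1))² = (35 - 24)² = 11² = 121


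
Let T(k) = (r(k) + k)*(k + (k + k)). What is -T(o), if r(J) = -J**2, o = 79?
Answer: 1460394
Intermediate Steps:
T(k) = 3*k*(k - k**2) (T(k) = (-k**2 + k)*(k + (k + k)) = (k - k**2)*(k + 2*k) = (k - k**2)*(3*k) = 3*k*(k - k**2))
-T(o) = -3*79**2*(1 - 1*79) = -3*6241*(1 - 79) = -3*6241*(-78) = -1*(-1460394) = 1460394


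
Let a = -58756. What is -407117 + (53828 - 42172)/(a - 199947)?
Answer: -105322400907/258703 ≈ -4.0712e+5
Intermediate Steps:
-407117 + (53828 - 42172)/(a - 199947) = -407117 + (53828 - 42172)/(-58756 - 199947) = -407117 + 11656/(-258703) = -407117 + 11656*(-1/258703) = -407117 - 11656/258703 = -105322400907/258703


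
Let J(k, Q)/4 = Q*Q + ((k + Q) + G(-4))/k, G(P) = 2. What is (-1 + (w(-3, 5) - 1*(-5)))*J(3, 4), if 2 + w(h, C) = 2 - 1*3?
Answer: 76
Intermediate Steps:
w(h, C) = -3 (w(h, C) = -2 + (2 - 1*3) = -2 + (2 - 3) = -2 - 1 = -3)
J(k, Q) = 4*Q**2 + 4*(2 + Q + k)/k (J(k, Q) = 4*(Q*Q + ((k + Q) + 2)/k) = 4*(Q**2 + ((Q + k) + 2)/k) = 4*(Q**2 + (2 + Q + k)/k) = 4*Q**2 + 4*(2 + Q + k)/k)
(-1 + (w(-3, 5) - 1*(-5)))*J(3, 4) = (-1 + (-3 - 1*(-5)))*(4*(2 + 4 + 3*(1 + 4**2))/3) = (-1 + (-3 + 5))*(4*(1/3)*(2 + 4 + 3*(1 + 16))) = (-1 + 2)*(4*(1/3)*(2 + 4 + 3*17)) = 1*(4*(1/3)*(2 + 4 + 51)) = 1*(4*(1/3)*57) = 1*76 = 76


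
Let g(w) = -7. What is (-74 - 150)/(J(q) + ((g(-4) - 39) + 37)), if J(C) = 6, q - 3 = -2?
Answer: 224/3 ≈ 74.667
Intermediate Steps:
q = 1 (q = 3 - 2 = 1)
(-74 - 150)/(J(q) + ((g(-4) - 39) + 37)) = (-74 - 150)/(6 + ((-7 - 39) + 37)) = -224/(6 + (-46 + 37)) = -224/(6 - 9) = -224/(-3) = -⅓*(-224) = 224/3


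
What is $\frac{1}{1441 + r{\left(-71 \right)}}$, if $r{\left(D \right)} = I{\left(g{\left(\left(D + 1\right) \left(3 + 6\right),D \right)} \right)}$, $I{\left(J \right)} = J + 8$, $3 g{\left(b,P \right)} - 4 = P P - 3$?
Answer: $\frac{3}{9389} \approx 0.00031952$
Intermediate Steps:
$g{\left(b,P \right)} = \frac{1}{3} + \frac{P^{2}}{3}$ ($g{\left(b,P \right)} = \frac{4}{3} + \frac{P P - 3}{3} = \frac{4}{3} + \frac{P^{2} - 3}{3} = \frac{4}{3} + \frac{-3 + P^{2}}{3} = \frac{4}{3} + \left(-1 + \frac{P^{2}}{3}\right) = \frac{1}{3} + \frac{P^{2}}{3}$)
$I{\left(J \right)} = 8 + J$
$r{\left(D \right)} = \frac{25}{3} + \frac{D^{2}}{3}$ ($r{\left(D \right)} = 8 + \left(\frac{1}{3} + \frac{D^{2}}{3}\right) = \frac{25}{3} + \frac{D^{2}}{3}$)
$\frac{1}{1441 + r{\left(-71 \right)}} = \frac{1}{1441 + \left(\frac{25}{3} + \frac{\left(-71\right)^{2}}{3}\right)} = \frac{1}{1441 + \left(\frac{25}{3} + \frac{1}{3} \cdot 5041\right)} = \frac{1}{1441 + \left(\frac{25}{3} + \frac{5041}{3}\right)} = \frac{1}{1441 + \frac{5066}{3}} = \frac{1}{\frac{9389}{3}} = \frac{3}{9389}$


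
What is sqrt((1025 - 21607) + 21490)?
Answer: 2*sqrt(227) ≈ 30.133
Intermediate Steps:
sqrt((1025 - 21607) + 21490) = sqrt(-20582 + 21490) = sqrt(908) = 2*sqrt(227)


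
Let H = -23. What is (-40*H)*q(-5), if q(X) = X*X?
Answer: 23000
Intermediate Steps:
q(X) = X²
(-40*H)*q(-5) = -40*(-23)*(-5)² = 920*25 = 23000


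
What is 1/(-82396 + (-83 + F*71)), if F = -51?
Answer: -1/86100 ≈ -1.1614e-5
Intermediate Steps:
1/(-82396 + (-83 + F*71)) = 1/(-82396 + (-83 - 51*71)) = 1/(-82396 + (-83 - 3621)) = 1/(-82396 - 3704) = 1/(-86100) = -1/86100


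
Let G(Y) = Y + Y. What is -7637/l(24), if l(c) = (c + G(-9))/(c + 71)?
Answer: -725515/6 ≈ -1.2092e+5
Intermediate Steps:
G(Y) = 2*Y
l(c) = (-18 + c)/(71 + c) (l(c) = (c + 2*(-9))/(c + 71) = (c - 18)/(71 + c) = (-18 + c)/(71 + c))
-7637/l(24) = -7637*(71 + 24)/(-18 + 24) = -7637/(6/95) = -7637/((1/95)*6) = -7637/6/95 = -7637*95/6 = -725515/6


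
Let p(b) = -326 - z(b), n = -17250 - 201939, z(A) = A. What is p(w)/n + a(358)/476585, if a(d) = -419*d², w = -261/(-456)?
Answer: -1789108491174433/15878252813880 ≈ -112.68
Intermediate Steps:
w = 87/152 (w = -261*(-1/456) = 87/152 ≈ 0.57237)
n = -219189
p(b) = -326 - b
p(w)/n + a(358)/476585 = (-326 - 1*87/152)/(-219189) - 419*358²/476585 = (-326 - 87/152)*(-1/219189) - 419*128164*(1/476585) = -49639/152*(-1/219189) - 53700716*1/476585 = 49639/33316728 - 53700716/476585 = -1789108491174433/15878252813880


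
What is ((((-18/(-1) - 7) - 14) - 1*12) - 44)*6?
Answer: -354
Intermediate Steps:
((((-18/(-1) - 7) - 14) - 1*12) - 44)*6 = ((((-18*(-1) - 7) - 14) - 12) - 44)*6 = ((((18 - 7) - 14) - 12) - 44)*6 = (((11 - 14) - 12) - 44)*6 = ((-3 - 12) - 44)*6 = (-15 - 44)*6 = -59*6 = -354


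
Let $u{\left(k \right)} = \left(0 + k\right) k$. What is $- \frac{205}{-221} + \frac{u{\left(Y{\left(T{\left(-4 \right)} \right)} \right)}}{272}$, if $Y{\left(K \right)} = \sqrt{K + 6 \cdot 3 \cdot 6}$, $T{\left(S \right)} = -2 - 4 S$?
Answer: $\frac{2433}{1768} \approx 1.3761$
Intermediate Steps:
$Y{\left(K \right)} = \sqrt{108 + K}$ ($Y{\left(K \right)} = \sqrt{K + 18 \cdot 6} = \sqrt{K + 108} = \sqrt{108 + K}$)
$u{\left(k \right)} = k^{2}$ ($u{\left(k \right)} = k k = k^{2}$)
$- \frac{205}{-221} + \frac{u{\left(Y{\left(T{\left(-4 \right)} \right)} \right)}}{272} = - \frac{205}{-221} + \frac{\left(\sqrt{108 - -14}\right)^{2}}{272} = \left(-205\right) \left(- \frac{1}{221}\right) + \left(\sqrt{108 + \left(-2 + 16\right)}\right)^{2} \cdot \frac{1}{272} = \frac{205}{221} + \left(\sqrt{108 + 14}\right)^{2} \cdot \frac{1}{272} = \frac{205}{221} + \left(\sqrt{122}\right)^{2} \cdot \frac{1}{272} = \frac{205}{221} + 122 \cdot \frac{1}{272} = \frac{205}{221} + \frac{61}{136} = \frac{2433}{1768}$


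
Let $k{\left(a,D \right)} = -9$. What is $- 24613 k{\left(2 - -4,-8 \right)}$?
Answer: $221517$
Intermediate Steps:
$- 24613 k{\left(2 - -4,-8 \right)} = \left(-24613\right) \left(-9\right) = 221517$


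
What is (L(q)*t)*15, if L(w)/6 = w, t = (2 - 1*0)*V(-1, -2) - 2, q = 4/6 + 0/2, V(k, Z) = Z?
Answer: -360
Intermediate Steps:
q = ⅔ (q = 4*(⅙) + 0*(½) = ⅔ + 0 = ⅔ ≈ 0.66667)
t = -6 (t = (2 - 1*0)*(-2) - 2 = (2 + 0)*(-2) - 2 = 2*(-2) - 2 = -4 - 2 = -6)
L(w) = 6*w
(L(q)*t)*15 = ((6*(⅔))*(-6))*15 = (4*(-6))*15 = -24*15 = -360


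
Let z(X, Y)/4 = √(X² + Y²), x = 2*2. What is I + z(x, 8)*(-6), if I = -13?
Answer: -13 - 96*√5 ≈ -227.66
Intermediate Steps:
x = 4
z(X, Y) = 4*√(X² + Y²)
I + z(x, 8)*(-6) = -13 + (4*√(4² + 8²))*(-6) = -13 + (4*√(16 + 64))*(-6) = -13 + (4*√80)*(-6) = -13 + (4*(4*√5))*(-6) = -13 + (16*√5)*(-6) = -13 - 96*√5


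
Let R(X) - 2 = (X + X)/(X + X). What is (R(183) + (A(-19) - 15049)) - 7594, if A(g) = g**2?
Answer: -22279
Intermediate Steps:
R(X) = 3 (R(X) = 2 + (X + X)/(X + X) = 2 + (2*X)/((2*X)) = 2 + (2*X)*(1/(2*X)) = 2 + 1 = 3)
(R(183) + (A(-19) - 15049)) - 7594 = (3 + ((-19)**2 - 15049)) - 7594 = (3 + (361 - 15049)) - 7594 = (3 - 14688) - 7594 = -14685 - 7594 = -22279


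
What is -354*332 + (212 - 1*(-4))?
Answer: -117312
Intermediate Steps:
-354*332 + (212 - 1*(-4)) = -117528 + (212 + 4) = -117528 + 216 = -117312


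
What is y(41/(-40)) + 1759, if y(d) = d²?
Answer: 2816081/1600 ≈ 1760.1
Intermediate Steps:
y(41/(-40)) + 1759 = (41/(-40))² + 1759 = (41*(-1/40))² + 1759 = (-41/40)² + 1759 = 1681/1600 + 1759 = 2816081/1600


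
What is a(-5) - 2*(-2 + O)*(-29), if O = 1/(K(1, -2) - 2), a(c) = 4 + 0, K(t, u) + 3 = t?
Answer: -253/2 ≈ -126.50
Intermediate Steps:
K(t, u) = -3 + t
a(c) = 4
O = -1/4 (O = 1/((-3 + 1) - 2) = 1/(-2 - 2) = 1/(-4) = -1/4 ≈ -0.25000)
a(-5) - 2*(-2 + O)*(-29) = 4 - 2*(-2 - 1/4)*(-29) = 4 - 2*(-9/4)*(-29) = 4 + (9/2)*(-29) = 4 - 261/2 = -253/2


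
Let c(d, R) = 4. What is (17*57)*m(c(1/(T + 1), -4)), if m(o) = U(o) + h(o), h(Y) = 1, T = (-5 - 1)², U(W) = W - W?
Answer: 969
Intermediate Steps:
U(W) = 0
T = 36 (T = (-6)² = 36)
m(o) = 1 (m(o) = 0 + 1 = 1)
(17*57)*m(c(1/(T + 1), -4)) = (17*57)*1 = 969*1 = 969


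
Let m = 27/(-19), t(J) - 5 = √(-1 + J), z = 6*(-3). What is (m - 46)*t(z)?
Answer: -4505/19 - 901*I*√19/19 ≈ -237.11 - 206.7*I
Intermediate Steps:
z = -18
t(J) = 5 + √(-1 + J)
m = -27/19 (m = 27*(-1/19) = -27/19 ≈ -1.4211)
(m - 46)*t(z) = (-27/19 - 46)*(5 + √(-1 - 18)) = -901*(5 + √(-19))/19 = -901*(5 + I*√19)/19 = -4505/19 - 901*I*√19/19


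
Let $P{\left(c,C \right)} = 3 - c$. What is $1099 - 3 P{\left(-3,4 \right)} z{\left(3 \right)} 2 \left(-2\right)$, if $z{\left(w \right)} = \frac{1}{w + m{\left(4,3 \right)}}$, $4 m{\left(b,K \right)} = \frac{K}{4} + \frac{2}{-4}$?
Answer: $\frac{180864}{7} \approx 25838.0$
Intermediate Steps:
$m{\left(b,K \right)} = - \frac{1}{8} + \frac{K}{16}$ ($m{\left(b,K \right)} = \frac{\frac{K}{4} + \frac{2}{-4}}{4} = \frac{K \frac{1}{4} + 2 \left(- \frac{1}{4}\right)}{4} = \frac{\frac{K}{4} - \frac{1}{2}}{4} = \frac{- \frac{1}{2} + \frac{K}{4}}{4} = - \frac{1}{8} + \frac{K}{16}$)
$z{\left(w \right)} = \frac{1}{\frac{1}{16} + w}$ ($z{\left(w \right)} = \frac{1}{w + \left(- \frac{1}{8} + \frac{1}{16} \cdot 3\right)} = \frac{1}{w + \left(- \frac{1}{8} + \frac{3}{16}\right)} = \frac{1}{w + \frac{1}{16}} = \frac{1}{\frac{1}{16} + w}$)
$1099 - 3 P{\left(-3,4 \right)} z{\left(3 \right)} 2 \left(-2\right) = 1099 - 3 \left(3 - -3\right) \frac{16}{1 + 16 \cdot 3} \cdot 2 \left(-2\right) = 1099 - 3 \left(3 + 3\right) \frac{16}{1 + 48} \cdot 2 \left(-2\right) = 1099 - 3 \cdot 6 \cdot \frac{16}{49} \cdot 2 \left(-2\right) = 1099 - 3 \cdot \frac{96}{49} \cdot 2 \left(-2\right) = 1099 \left(-3\right) \frac{192}{49} \left(-2\right) = 1099 \left(\left(- \frac{576}{49}\right) \left(-2\right)\right) = 1099 \cdot \frac{1152}{49} = \frac{180864}{7}$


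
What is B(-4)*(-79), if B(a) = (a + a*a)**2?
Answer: -11376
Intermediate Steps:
B(a) = (a + a**2)**2
B(-4)*(-79) = ((-4)**2*(1 - 4)**2)*(-79) = (16*(-3)**2)*(-79) = (16*9)*(-79) = 144*(-79) = -11376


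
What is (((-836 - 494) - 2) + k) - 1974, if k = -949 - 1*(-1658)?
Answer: -2597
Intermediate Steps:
k = 709 (k = -949 + 1658 = 709)
(((-836 - 494) - 2) + k) - 1974 = (((-836 - 494) - 2) + 709) - 1974 = ((-1330 - 2) + 709) - 1974 = (-1332 + 709) - 1974 = -623 - 1974 = -2597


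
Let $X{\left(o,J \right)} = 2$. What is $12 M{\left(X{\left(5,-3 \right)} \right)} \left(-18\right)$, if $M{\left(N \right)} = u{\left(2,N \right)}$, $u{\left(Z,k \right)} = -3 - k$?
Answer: $1080$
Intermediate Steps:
$M{\left(N \right)} = -3 - N$
$12 M{\left(X{\left(5,-3 \right)} \right)} \left(-18\right) = 12 \left(-3 - 2\right) \left(-18\right) = 12 \left(-5\right) \left(-18\right) = \left(-60\right) \left(-18\right) = 1080$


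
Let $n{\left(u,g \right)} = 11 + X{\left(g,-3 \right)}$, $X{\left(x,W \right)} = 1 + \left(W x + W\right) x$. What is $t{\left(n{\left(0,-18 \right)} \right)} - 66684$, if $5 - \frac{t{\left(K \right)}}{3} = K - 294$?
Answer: $-63069$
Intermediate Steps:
$X{\left(x,W \right)} = 1 + x \left(W + W x\right)$ ($X{\left(x,W \right)} = 1 + \left(W + W x\right) x = 1 + x \left(W + W x\right)$)
$n{\left(u,g \right)} = 12 - 3 g - 3 g^{2}$ ($n{\left(u,g \right)} = 11 - \left(-1 + 3 g + 3 g^{2}\right) = 12 - 3 g - 3 g^{2}$)
$t{\left(K \right)} = 897 - 3 K$ ($t{\left(K \right)} = 15 - 3 \left(K - 294\right) = 15 - 3 \left(-294 + K\right) = 15 - \left(-882 + 3 K\right) = 897 - 3 K$)
$t{\left(n{\left(0,-18 \right)} \right)} - 66684 = \left(897 - 3 \left(12 - -54 - 3 \left(-18\right)^{2}\right)\right) - 66684 = \left(897 - 3 \left(12 + 54 - 972\right)\right) - 66684 = \left(897 - -2718\right) - 66684 = \left(897 + 2718\right) - 66684 = 3615 - 66684 = -63069$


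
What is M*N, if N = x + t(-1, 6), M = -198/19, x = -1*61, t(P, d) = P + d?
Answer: 11088/19 ≈ 583.58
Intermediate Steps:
x = -61
M = -198/19 (M = -198*1/19 = -198/19 ≈ -10.421)
N = -56 (N = -61 + (-1 + 6) = -61 + 5 = -56)
M*N = -198/19*(-56) = 11088/19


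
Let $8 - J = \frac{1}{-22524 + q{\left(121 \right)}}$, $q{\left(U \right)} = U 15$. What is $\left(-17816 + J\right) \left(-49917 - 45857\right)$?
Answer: $\frac{35320098009154}{20709} \approx 1.7055 \cdot 10^{9}$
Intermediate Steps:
$q{\left(U \right)} = 15 U$
$J = \frac{165673}{20709}$ ($J = 8 - \frac{1}{-22524 + 15 \cdot 121} = 8 - \frac{1}{-22524 + 1815} = 8 - \frac{1}{-20709} = 8 - - \frac{1}{20709} = 8 + \frac{1}{20709} = \frac{165673}{20709} \approx 8.0$)
$\left(-17816 + J\right) \left(-49917 - 45857\right) = \left(-17816 + \frac{165673}{20709}\right) \left(-49917 - 45857\right) = \left(- \frac{368785871}{20709}\right) \left(-95774\right) = \frac{35320098009154}{20709}$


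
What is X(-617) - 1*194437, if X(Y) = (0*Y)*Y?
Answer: -194437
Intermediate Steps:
X(Y) = 0 (X(Y) = 0*Y = 0)
X(-617) - 1*194437 = 0 - 1*194437 = 0 - 194437 = -194437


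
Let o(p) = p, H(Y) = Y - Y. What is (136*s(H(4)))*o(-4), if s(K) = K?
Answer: 0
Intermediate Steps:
H(Y) = 0
(136*s(H(4)))*o(-4) = (136*0)*(-4) = 0*(-4) = 0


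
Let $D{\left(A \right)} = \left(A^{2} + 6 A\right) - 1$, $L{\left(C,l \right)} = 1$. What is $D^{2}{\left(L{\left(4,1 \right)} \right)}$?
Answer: $36$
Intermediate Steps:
$D{\left(A \right)} = -1 + A^{2} + 6 A$
$D^{2}{\left(L{\left(4,1 \right)} \right)} = \left(-1 + 1^{2} + 6 \cdot 1\right)^{2} = \left(-1 + 1 + 6\right)^{2} = 6^{2} = 36$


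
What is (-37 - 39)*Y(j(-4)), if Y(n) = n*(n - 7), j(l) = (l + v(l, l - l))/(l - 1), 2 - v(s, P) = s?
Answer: -5624/25 ≈ -224.96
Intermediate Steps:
v(s, P) = 2 - s
j(l) = 2/(-1 + l) (j(l) = (l + (2 - l))/(l - 1) = 2/(-1 + l))
Y(n) = n*(-7 + n)
(-37 - 39)*Y(j(-4)) = (-37 - 39)*((2/(-1 - 4))*(-7 + 2/(-1 - 4))) = -76*2/(-5)*(-7 + 2/(-5)) = -76*2*(-1/5)*(-7 + 2*(-1/5)) = -(-152)*(-7 - 2/5)/5 = -(-152)*(-37)/(5*5) = -76*74/25 = -5624/25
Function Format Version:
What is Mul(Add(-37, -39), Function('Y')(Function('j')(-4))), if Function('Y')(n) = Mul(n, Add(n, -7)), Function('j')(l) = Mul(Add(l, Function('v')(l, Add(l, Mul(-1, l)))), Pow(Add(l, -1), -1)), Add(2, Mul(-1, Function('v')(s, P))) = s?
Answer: Rational(-5624, 25) ≈ -224.96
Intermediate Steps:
Function('v')(s, P) = Add(2, Mul(-1, s))
Function('j')(l) = Mul(2, Pow(Add(-1, l), -1)) (Function('j')(l) = Mul(Add(l, Add(2, Mul(-1, l))), Pow(Add(l, -1), -1)) = Mul(2, Pow(Add(-1, l), -1)))
Function('Y')(n) = Mul(n, Add(-7, n))
Mul(Add(-37, -39), Function('Y')(Function('j')(-4))) = Mul(Add(-37, -39), Mul(Mul(2, Pow(Add(-1, -4), -1)), Add(-7, Mul(2, Pow(Add(-1, -4), -1))))) = Mul(-76, Mul(Mul(2, Pow(-5, -1)), Add(-7, Mul(2, Pow(-5, -1))))) = Mul(-76, Mul(Mul(2, Rational(-1, 5)), Add(-7, Mul(2, Rational(-1, 5))))) = Mul(-76, Mul(Rational(-2, 5), Add(-7, Rational(-2, 5)))) = Mul(-76, Mul(Rational(-2, 5), Rational(-37, 5))) = Mul(-76, Rational(74, 25)) = Rational(-5624, 25)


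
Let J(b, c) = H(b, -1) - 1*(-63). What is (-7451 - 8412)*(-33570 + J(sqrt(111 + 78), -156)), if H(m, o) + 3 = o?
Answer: 531584993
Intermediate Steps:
H(m, o) = -3 + o
J(b, c) = 59 (J(b, c) = (-3 - 1) - 1*(-63) = -4 + 63 = 59)
(-7451 - 8412)*(-33570 + J(sqrt(111 + 78), -156)) = (-7451 - 8412)*(-33570 + 59) = -15863*(-33511) = 531584993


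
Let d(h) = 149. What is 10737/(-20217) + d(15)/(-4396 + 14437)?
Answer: -34932628/67666299 ≈ -0.51625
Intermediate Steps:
10737/(-20217) + d(15)/(-4396 + 14437) = 10737/(-20217) + 149/(-4396 + 14437) = 10737*(-1/20217) + 149/10041 = -3579/6739 + 149*(1/10041) = -3579/6739 + 149/10041 = -34932628/67666299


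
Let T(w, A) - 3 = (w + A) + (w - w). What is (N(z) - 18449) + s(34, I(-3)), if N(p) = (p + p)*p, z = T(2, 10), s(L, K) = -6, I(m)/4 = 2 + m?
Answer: -18005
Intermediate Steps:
I(m) = 8 + 4*m (I(m) = 4*(2 + m) = 8 + 4*m)
T(w, A) = 3 + A + w (T(w, A) = 3 + ((w + A) + (w - w)) = 3 + ((A + w) + 0) = 3 + (A + w) = 3 + A + w)
z = 15 (z = 3 + 10 + 2 = 15)
N(p) = 2*p² (N(p) = (2*p)*p = 2*p²)
(N(z) - 18449) + s(34, I(-3)) = (2*15² - 18449) - 6 = (2*225 - 18449) - 6 = (450 - 18449) - 6 = -17999 - 6 = -18005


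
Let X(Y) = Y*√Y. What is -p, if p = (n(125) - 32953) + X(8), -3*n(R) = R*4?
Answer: 99359/3 - 16*√2 ≈ 33097.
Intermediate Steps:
X(Y) = Y^(3/2)
n(R) = -4*R/3 (n(R) = -R*4/3 = -4*R/3)
p = -99359/3 + 16*√2 (p = (-4/3*125 - 32953) + 8^(3/2) = (-500/3 - 32953) + 16*√2 = -99359/3 + 16*√2 ≈ -33097.)
-p = -(-99359/3 + 16*√2) = 99359/3 - 16*√2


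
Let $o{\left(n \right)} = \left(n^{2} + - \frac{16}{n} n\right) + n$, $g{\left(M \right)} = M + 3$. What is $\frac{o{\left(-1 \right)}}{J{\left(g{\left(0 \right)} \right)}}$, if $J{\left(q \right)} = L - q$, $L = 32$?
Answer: $- \frac{16}{29} \approx -0.55172$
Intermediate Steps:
$g{\left(M \right)} = 3 + M$
$o{\left(n \right)} = -16 + n + n^{2}$ ($o{\left(n \right)} = \left(n^{2} - 16\right) + n = \left(-16 + n^{2}\right) + n = -16 + n + n^{2}$)
$J{\left(q \right)} = 32 - q$
$\frac{o{\left(-1 \right)}}{J{\left(g{\left(0 \right)} \right)}} = \frac{-16 - 1 + \left(-1\right)^{2}}{32 - \left(3 + 0\right)} = \frac{-16 - 1 + 1}{32 - 3} = - \frac{16}{32 - 3} = - \frac{16}{29}$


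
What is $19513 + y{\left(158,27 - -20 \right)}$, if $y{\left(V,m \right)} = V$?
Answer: $19671$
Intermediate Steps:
$19513 + y{\left(158,27 - -20 \right)} = 19513 + 158 = 19671$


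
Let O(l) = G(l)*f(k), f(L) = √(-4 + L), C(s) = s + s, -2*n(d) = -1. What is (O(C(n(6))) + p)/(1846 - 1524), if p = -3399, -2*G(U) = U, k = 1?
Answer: -3399/322 - I*√3/644 ≈ -10.556 - 0.0026895*I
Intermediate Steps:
n(d) = ½ (n(d) = -½*(-1) = ½)
C(s) = 2*s
G(U) = -U/2
O(l) = -I*l*√3/2 (O(l) = (-l/2)*√(-4 + 1) = (-l/2)*√(-3) = (-l/2)*(I*√3) = -I*l*√3/2)
(O(C(n(6))) + p)/(1846 - 1524) = (-I*2*(½)*√3/2 - 3399)/(1846 - 1524) = (-½*I*1*√3 - 3399)/322 = (-I*√3/2 - 3399)*(1/322) = (-3399 - I*√3/2)*(1/322) = -3399/322 - I*√3/644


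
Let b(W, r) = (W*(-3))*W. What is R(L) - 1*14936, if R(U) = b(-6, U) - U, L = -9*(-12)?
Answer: -15152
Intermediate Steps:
b(W, r) = -3*W² (b(W, r) = (-3*W)*W = -3*W²)
L = 108
R(U) = -108 - U (R(U) = -3*(-6)² - U = -3*36 - U = -108 - U)
R(L) - 1*14936 = (-108 - 1*108) - 1*14936 = (-108 - 108) - 14936 = -216 - 14936 = -15152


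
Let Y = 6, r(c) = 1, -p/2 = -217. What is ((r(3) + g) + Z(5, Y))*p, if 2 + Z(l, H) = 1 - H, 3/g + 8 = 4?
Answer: -5859/2 ≈ -2929.5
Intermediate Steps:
p = 434 (p = -2*(-217) = 434)
g = -3/4 (g = 3/(-8 + 4) = 3/(-4) = 3*(-1/4) = -3/4 ≈ -0.75000)
Z(l, H) = -1 - H (Z(l, H) = -2 + (1 - H) = -1 - H)
((r(3) + g) + Z(5, Y))*p = ((1 - 3/4) + (-1 - 1*6))*434 = (1/4 + (-1 - 6))*434 = (1/4 - 7)*434 = -27/4*434 = -5859/2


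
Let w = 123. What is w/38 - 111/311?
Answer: 34035/11818 ≈ 2.8799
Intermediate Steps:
w/38 - 111/311 = 123/38 - 111/311 = 34035/11818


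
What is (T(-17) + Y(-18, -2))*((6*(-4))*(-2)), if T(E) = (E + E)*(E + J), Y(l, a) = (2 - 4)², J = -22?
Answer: 63840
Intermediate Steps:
Y(l, a) = 4 (Y(l, a) = (-2)² = 4)
T(E) = 2*E*(-22 + E) (T(E) = (E + E)*(E - 22) = (2*E)*(-22 + E) = 2*E*(-22 + E))
(T(-17) + Y(-18, -2))*((6*(-4))*(-2)) = (2*(-17)*(-22 - 17) + 4)*((6*(-4))*(-2)) = (2*(-17)*(-39) + 4)*(-24*(-2)) = (1326 + 4)*48 = 1330*48 = 63840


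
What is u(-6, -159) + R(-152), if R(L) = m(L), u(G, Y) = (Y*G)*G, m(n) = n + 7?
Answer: -5869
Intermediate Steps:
m(n) = 7 + n
u(G, Y) = Y*G**2 (u(G, Y) = (G*Y)*G = Y*G**2)
R(L) = 7 + L
u(-6, -159) + R(-152) = -159*(-6)**2 + (7 - 152) = -159*36 - 145 = -5724 - 145 = -5869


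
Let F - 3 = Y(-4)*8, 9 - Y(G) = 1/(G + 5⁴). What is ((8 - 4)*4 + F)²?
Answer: 3192589009/385641 ≈ 8278.7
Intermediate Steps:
Y(G) = 9 - 1/(625 + G) (Y(G) = 9 - 1/(G + 5⁴) = 9 - 1/(G + 625) = 9 - 1/(625 + G))
F = 46567/621 (F = 3 + ((5624 + 9*(-4))/(625 - 4))*8 = 3 + ((5624 - 36)/621)*8 = 3 + ((1/621)*5588)*8 = 3 + (5588/621)*8 = 3 + 44704/621 = 46567/621 ≈ 74.987)
((8 - 4)*4 + F)² = ((8 - 4)*4 + 46567/621)² = (4*4 + 46567/621)² = (16 + 46567/621)² = (56503/621)² = 3192589009/385641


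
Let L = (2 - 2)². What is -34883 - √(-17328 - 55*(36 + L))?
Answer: -34883 - 2*I*√4827 ≈ -34883.0 - 138.95*I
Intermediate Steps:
L = 0 (L = 0² = 0)
-34883 - √(-17328 - 55*(36 + L)) = -34883 - √(-17328 - 55*(36 + 0)) = -34883 - √(-17328 - 55*36) = -34883 - √(-17328 - 1980) = -34883 - √(-19308) = -34883 - 2*I*√4827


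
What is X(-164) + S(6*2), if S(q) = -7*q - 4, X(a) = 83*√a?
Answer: -88 + 166*I*√41 ≈ -88.0 + 1062.9*I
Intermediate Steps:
S(q) = -4 - 7*q
X(-164) + S(6*2) = 83*√(-164) + (-4 - 42*2) = 83*(2*I*√41) + (-4 - 7*12) = 166*I*√41 + (-4 - 84) = 166*I*√41 - 88 = -88 + 166*I*√41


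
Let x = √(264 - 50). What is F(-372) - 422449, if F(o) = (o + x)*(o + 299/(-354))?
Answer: -16741297/59 - 131987*√214/354 ≈ -2.8921e+5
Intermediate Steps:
x = √214 ≈ 14.629
F(o) = (-299/354 + o)*(o + √214) (F(o) = (o + √214)*(o + 299/(-354)) = (o + √214)*(o + 299*(-1/354)) = (o + √214)*(o - 299/354) = (o + √214)*(-299/354 + o) = (-299/354 + o)*(o + √214))
F(-372) - 422449 = ((-372)² - 299/354*(-372) - 299*√214/354 - 372*√214) - 422449 = (138384 + 18538/59 - 299*√214/354 - 372*√214) - 422449 = (8183194/59 - 131987*√214/354) - 422449 = -16741297/59 - 131987*√214/354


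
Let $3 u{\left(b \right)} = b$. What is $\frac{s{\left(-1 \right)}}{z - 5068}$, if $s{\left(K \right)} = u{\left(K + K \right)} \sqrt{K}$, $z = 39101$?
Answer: $- \frac{2 i}{102099} \approx - 1.9589 \cdot 10^{-5} i$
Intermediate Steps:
$u{\left(b \right)} = \frac{b}{3}$
$s{\left(K \right)} = \frac{2 K^{\frac{3}{2}}}{3}$ ($s{\left(K \right)} = \frac{K + K}{3} \sqrt{K} = \frac{2 K}{3} \sqrt{K} = \frac{2 K^{\frac{3}{2}}}{3}$)
$\frac{s{\left(-1 \right)}}{z - 5068} = \frac{\frac{2}{3} \left(-1\right)^{\frac{3}{2}}}{39101 - 5068} = \frac{\frac{2}{3} \left(- i\right)}{34033} = - \frac{2 i}{3} \cdot \frac{1}{34033} = - \frac{2 i}{102099}$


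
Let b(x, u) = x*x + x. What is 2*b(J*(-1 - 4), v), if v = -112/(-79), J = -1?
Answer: 60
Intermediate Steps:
v = 112/79 (v = -112*(-1/79) = 112/79 ≈ 1.4177)
b(x, u) = x + x² (b(x, u) = x² + x = x + x²)
2*b(J*(-1 - 4), v) = 2*((-(-1 - 4))*(1 - (-1 - 4))) = 2*((-1*(-5))*(1 - 1*(-5))) = 2*(5*(1 + 5)) = 2*(5*6) = 2*30 = 60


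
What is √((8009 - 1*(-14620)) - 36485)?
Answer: 4*I*√866 ≈ 117.71*I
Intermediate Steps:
√((8009 - 1*(-14620)) - 36485) = √((8009 + 14620) - 36485) = √(22629 - 36485) = √(-13856) = 4*I*√866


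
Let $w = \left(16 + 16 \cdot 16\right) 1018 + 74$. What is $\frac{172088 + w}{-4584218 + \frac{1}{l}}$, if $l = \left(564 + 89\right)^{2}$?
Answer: $- \frac{191482372722}{1954751813161} \approx -0.097957$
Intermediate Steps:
$l = 426409$ ($l = 653^{2} = 426409$)
$w = 276970$ ($w = \left(16 + 256\right) 1018 + 74 = 272 \cdot 1018 + 74 = 276896 + 74 = 276970$)
$\frac{172088 + w}{-4584218 + \frac{1}{l}} = \frac{172088 + 276970}{-4584218 + \frac{1}{426409}} = \frac{449058}{-4584218 + \frac{1}{426409}} = \frac{449058}{- \frac{1954751813161}{426409}} = 449058 \left(- \frac{426409}{1954751813161}\right) = - \frac{191482372722}{1954751813161}$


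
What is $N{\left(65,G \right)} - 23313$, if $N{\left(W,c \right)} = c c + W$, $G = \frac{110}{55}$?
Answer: $-23244$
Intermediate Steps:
$G = 2$ ($G = 110 \cdot \frac{1}{55} = 2$)
$N{\left(W,c \right)} = W + c^{2}$ ($N{\left(W,c \right)} = c^{2} + W = W + c^{2}$)
$N{\left(65,G \right)} - 23313 = \left(65 + 2^{2}\right) - 23313 = \left(65 + 4\right) - 23313 = 69 - 23313 = -23244$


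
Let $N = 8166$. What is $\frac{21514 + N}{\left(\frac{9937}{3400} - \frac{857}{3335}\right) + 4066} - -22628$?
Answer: $\frac{208854054493932}{9226920019} \approx 22635.0$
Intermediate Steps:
$\frac{21514 + N}{\left(\frac{9937}{3400} - \frac{857}{3335}\right) + 4066} - -22628 = \frac{21514 + 8166}{\left(\frac{9937}{3400} - \frac{857}{3335}\right) + 4066} - -22628 = \frac{29680}{\left(9937 \cdot \frac{1}{3400} - \frac{857}{3335}\right) + 4066} + 22628 = \frac{29680}{\left(\frac{9937}{3400} - \frac{857}{3335}\right) + 4066} + 22628 = \frac{29680}{\frac{6045219}{2267800} + 4066} + 22628 = \frac{29680}{\frac{9226920019}{2267800}} + 22628 = 29680 \cdot \frac{2267800}{9226920019} + 22628 = \frac{67308304000}{9226920019} + 22628 = \frac{208854054493932}{9226920019}$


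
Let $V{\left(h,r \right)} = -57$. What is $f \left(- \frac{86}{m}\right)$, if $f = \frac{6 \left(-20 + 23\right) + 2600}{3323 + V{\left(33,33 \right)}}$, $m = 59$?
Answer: $- \frac{112574}{96347} \approx -1.1684$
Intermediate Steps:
$f = \frac{1309}{1633}$ ($f = \frac{6 \left(-20 + 23\right) + 2600}{3323 - 57} = \frac{6 \cdot 3 + 2600}{3266} = \left(18 + 2600\right) \frac{1}{3266} = 2618 \cdot \frac{1}{3266} = \frac{1309}{1633} \approx 0.80159$)
$f \left(- \frac{86}{m}\right) = \frac{1309 \left(- \frac{86}{59}\right)}{1633} = \frac{1309 \left(\left(-86\right) \frac{1}{59}\right)}{1633} = \frac{1309}{1633} \left(- \frac{86}{59}\right) = - \frac{112574}{96347}$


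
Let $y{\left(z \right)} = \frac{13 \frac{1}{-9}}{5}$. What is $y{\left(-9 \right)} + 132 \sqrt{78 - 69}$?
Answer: $\frac{17807}{45} \approx 395.71$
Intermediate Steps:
$y{\left(z \right)} = - \frac{13}{45}$ ($y{\left(z \right)} = 13 \left(- \frac{1}{9}\right) \frac{1}{5} = \left(- \frac{13}{9}\right) \frac{1}{5} = - \frac{13}{45}$)
$y{\left(-9 \right)} + 132 \sqrt{78 - 69} = - \frac{13}{45} + 132 \sqrt{78 - 69} = - \frac{13}{45} + 132 \sqrt{9} = - \frac{13}{45} + 132 \cdot 3 = - \frac{13}{45} + 396 = \frac{17807}{45}$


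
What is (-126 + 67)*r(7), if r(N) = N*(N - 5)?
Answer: -826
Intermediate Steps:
r(N) = N*(-5 + N)
(-126 + 67)*r(7) = (-126 + 67)*(7*(-5 + 7)) = -413*2 = -59*14 = -826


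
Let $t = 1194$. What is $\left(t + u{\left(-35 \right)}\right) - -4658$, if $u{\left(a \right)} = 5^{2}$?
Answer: $5877$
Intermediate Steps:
$u{\left(a \right)} = 25$
$\left(t + u{\left(-35 \right)}\right) - -4658 = \left(1194 + 25\right) - -4658 = 1219 + 4658 = 5877$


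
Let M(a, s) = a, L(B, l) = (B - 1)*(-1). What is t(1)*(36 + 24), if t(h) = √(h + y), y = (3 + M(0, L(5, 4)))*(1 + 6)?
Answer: 60*√22 ≈ 281.42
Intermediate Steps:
L(B, l) = 1 - B (L(B, l) = (-1 + B)*(-1) = 1 - B)
y = 21 (y = (3 + 0)*(1 + 6) = 3*7 = 21)
t(h) = √(21 + h) (t(h) = √(h + 21) = √(21 + h))
t(1)*(36 + 24) = √(21 + 1)*(36 + 24) = √22*60 = 60*√22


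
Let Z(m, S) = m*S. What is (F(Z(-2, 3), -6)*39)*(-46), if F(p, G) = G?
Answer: 10764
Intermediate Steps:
Z(m, S) = S*m
(F(Z(-2, 3), -6)*39)*(-46) = -6*39*(-46) = -234*(-46) = 10764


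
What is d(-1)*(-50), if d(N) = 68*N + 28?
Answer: 2000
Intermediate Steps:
d(N) = 28 + 68*N
d(-1)*(-50) = (28 + 68*(-1))*(-50) = (28 - 68)*(-50) = -40*(-50) = 2000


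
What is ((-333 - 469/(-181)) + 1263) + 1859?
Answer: 505278/181 ≈ 2791.6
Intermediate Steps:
((-333 - 469/(-181)) + 1263) + 1859 = ((-333 - 469*(-1/181)) + 1263) + 1859 = ((-333 + 469/181) + 1263) + 1859 = (-59804/181 + 1263) + 1859 = 168799/181 + 1859 = 505278/181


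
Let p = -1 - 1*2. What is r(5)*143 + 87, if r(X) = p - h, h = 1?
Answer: -485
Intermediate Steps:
p = -3 (p = -1 - 2 = -3)
r(X) = -4 (r(X) = -3 - 1*1 = -3 - 1 = -4)
r(5)*143 + 87 = -4*143 + 87 = -572 + 87 = -485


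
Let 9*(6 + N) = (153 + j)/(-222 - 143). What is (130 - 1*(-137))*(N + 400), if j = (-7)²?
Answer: 115173832/1095 ≈ 1.0518e+5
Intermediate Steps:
j = 49
N = -19912/3285 (N = -6 + ((153 + 49)/(-222 - 143))/9 = -6 + (202/(-365))/9 = -6 + (202*(-1/365))/9 = -6 + (⅑)*(-202/365) = -6 - 202/3285 = -19912/3285 ≈ -6.0615)
(130 - 1*(-137))*(N + 400) = (130 - 1*(-137))*(-19912/3285 + 400) = (130 + 137)*(1294088/3285) = 267*(1294088/3285) = 115173832/1095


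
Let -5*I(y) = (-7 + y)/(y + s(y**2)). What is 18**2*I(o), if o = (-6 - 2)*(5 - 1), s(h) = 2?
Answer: -2106/25 ≈ -84.240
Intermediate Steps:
o = -32 (o = -8*4 = -32)
I(y) = -(-7 + y)/(5*(2 + y)) (I(y) = -(-7 + y)/(5*(y + 2)) = -(-7 + y)/(5*(2 + y)))
18**2*I(o) = 18**2*((7 - 1*(-32))/(5*(2 - 32))) = 324*((1/5)*(7 + 32)/(-30)) = 324*((1/5)*(-1/30)*39) = 324*(-13/50) = -2106/25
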